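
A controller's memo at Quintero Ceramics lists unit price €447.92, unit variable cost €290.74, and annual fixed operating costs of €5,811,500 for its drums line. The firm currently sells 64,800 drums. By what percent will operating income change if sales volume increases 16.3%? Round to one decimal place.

At 64,800 units, contribution = 64,800 × €157.18 = €10,185,264.00.
EBIT = €10,185,264.00 − €5,811,500 = €4,373,764.00.
DOL = contribution ÷ EBIT = €10,185,264.00 ÷ €4,373,764.00 = 2.3287.
%ΔEBIT = DOL × %ΔSales = 2.3287 × +16.3% = +38.0%.

+38.0%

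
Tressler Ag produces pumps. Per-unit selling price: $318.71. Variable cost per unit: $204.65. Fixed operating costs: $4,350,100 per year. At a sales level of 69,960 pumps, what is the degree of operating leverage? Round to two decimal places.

Total contribution margin = 69,960 × $114.06 = $7,979,637.60.
Operating income = contribution − fixed costs = $7,979,637.60 − $4,350,100 = $3,629,537.60.
Degree of operating leverage = $7,979,637.60 / $3,629,537.60 = 2.1985.

2.20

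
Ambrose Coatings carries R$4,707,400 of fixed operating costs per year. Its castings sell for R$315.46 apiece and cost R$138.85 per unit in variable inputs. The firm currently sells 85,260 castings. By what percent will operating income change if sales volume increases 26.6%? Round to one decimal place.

At 85,260 units, contribution = 85,260 × R$176.61 = R$15,057,768.60.
Subtracting fixed costs: EBIT = R$15,057,768.60 − R$4,707,400 = R$10,350,368.60.
So DOL = total CM / EBIT = R$15,057,768.60 / R$10,350,368.60 = 1.4548.
So EBIT moves 1.4548 × (+26.6%) = +38.7%.

+38.7%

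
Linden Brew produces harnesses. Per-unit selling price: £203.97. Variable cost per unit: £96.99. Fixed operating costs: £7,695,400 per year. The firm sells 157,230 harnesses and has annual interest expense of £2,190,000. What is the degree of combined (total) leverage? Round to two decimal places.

2.43

Total contribution margin = 157,230 × £106.98 = £16,820,465.40.
EBIT = £16,820,465.40 − £7,695,400 = £9,125,065.40. Interest = £2,190,000.00.
DOL = £16,820,465.40 ÷ £9,125,065.40 = 1.8433; DFL = £9,125,065.40 ÷ £6,935,065.40 = 1.3158.
DCL = DOL × DFL = 1.8433 × 1.3158 = 2.4254.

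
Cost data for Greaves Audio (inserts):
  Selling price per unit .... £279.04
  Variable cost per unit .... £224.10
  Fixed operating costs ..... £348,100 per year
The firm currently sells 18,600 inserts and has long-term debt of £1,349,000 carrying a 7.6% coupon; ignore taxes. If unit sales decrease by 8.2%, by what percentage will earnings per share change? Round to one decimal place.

Total contribution margin = 18,600 × £54.94 = £1,021,884.00.
Operating income = contribution − fixed costs = £1,021,884.00 − £348,100 = £673,784.00.
After interest of £102,524.00, pre-tax earnings = £571,260.00.
DCL = total CM / (EBIT − I) = £1,021,884.00 / £571,260.00 = 1.7888.
%ΔEPS = DCL × %ΔSales = 1.7888 × -8.2% = -14.7%.

-14.7%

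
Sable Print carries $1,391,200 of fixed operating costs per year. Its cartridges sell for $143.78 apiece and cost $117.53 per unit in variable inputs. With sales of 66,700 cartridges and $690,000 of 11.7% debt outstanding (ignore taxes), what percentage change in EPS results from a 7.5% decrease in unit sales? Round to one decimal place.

-47.1%

At 66,700 units, contribution = 66,700 × $26.25 = $1,750,875.00.
Subtracting fixed costs: EBIT = $1,750,875.00 − $1,391,200 = $359,675.00.
After interest of $80,730.00, pre-tax earnings = $278,945.00.
DCL = total CM / (EBIT − I) = $1,750,875.00 / $278,945.00 = 6.2768.
%ΔEPS = DCL × %ΔSales = 6.2768 × -7.5% = -47.1%.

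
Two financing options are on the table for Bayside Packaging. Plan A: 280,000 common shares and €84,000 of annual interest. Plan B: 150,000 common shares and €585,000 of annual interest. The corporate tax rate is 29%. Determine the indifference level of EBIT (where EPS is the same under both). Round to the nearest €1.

At indifference, (EBIT − 84,000)(1 − t)/280,000 = (EBIT − 585,000)(1 − t)/150,000.
Cancelling (1 − t) and cross-multiplying: 150,000·(EBIT − 84,000) = 280,000·(EBIT − 585,000).
EBIT × (280,000 − 150,000) = 585,000 × 280,000 − 84,000 × 150,000 = 151,200,000,000, so EBIT = 151,200,000,000 ÷ 130,000 = 1,163,076.92.

€1,163,077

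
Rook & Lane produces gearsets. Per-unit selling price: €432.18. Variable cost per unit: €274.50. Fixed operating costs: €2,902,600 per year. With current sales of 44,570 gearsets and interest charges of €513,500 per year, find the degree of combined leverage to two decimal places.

Contribution at this volume is 44,570 × €157.68 = €7,027,797.60.
EBIT = €7,027,797.60 − €2,902,600 = €4,125,197.60. Interest = €513,500.00, so EBIT − I = €3,611,697.60.
Degree of total leverage = total CM / (EBIT − interest) = €7,027,797.60 / €3,611,697.60 = 1.9458.

1.95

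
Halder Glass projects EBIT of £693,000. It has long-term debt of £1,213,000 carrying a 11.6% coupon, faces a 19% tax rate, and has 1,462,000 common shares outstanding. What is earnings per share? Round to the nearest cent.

Interest = £140,708.00, so EBT = £693,000 − £140,708.00 = £552,292.00.
Net income = £552,292.00 × (1 − 0.19) = £447,356.52.
EPS = £447,356.52 ÷ 1,462,000 = £0.31.

£0.31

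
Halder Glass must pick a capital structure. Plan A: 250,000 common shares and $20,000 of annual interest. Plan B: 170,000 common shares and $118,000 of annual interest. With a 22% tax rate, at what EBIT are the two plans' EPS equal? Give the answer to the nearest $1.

At indifference, (EBIT − 20,000)(1 − t)/250,000 = (EBIT − 118,000)(1 − t)/170,000.
Cancelling (1 − t) and cross-multiplying: 170,000·(EBIT − 20,000) = 250,000·(EBIT − 118,000).
Solving, EBIT = (118,000·250,000 − 20,000·170,000) / (250,000 − 170,000) = 26,100,000,000 / 80,000 = 326,250.00.

$326,250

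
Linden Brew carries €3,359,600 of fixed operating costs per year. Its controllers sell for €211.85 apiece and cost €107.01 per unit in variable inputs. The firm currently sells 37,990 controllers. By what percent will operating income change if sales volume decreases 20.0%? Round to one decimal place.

-127.8%

At 37,990 units, contribution = 37,990 × €104.84 = €3,982,871.60.
EBIT = €3,982,871.60 − €3,359,600 = €623,271.60.
So DOL = total CM / EBIT = €3,982,871.60 / €623,271.60 = 6.3903.
Operating income changes by 6.3903 × -20.0% = -127.8%.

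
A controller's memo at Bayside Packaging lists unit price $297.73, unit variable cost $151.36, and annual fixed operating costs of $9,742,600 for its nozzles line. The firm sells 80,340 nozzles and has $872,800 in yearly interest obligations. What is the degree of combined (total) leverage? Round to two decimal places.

Contribution at this volume is 80,340 × $146.37 = $11,759,365.80.
Operating income = contribution − fixed costs = $11,759,365.80 − $9,742,600 = $2,016,765.80. Interest = $872,800.00, so EBIT − I = $1,143,965.80.
DCL = contribution ÷ (EBIT − I) = $11,759,365.80 ÷ $1,143,965.80 = 10.2795.

10.28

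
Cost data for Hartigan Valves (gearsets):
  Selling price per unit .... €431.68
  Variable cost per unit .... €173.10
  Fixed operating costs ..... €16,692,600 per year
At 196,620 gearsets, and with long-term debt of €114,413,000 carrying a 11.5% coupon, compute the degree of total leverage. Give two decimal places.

2.42

Total contribution margin = 196,620 × €258.58 = €50,841,999.60.
EBIT = €50,841,999.60 − €16,692,600 = €34,149,399.60. Interest = €13,157,495.00.
DOL = €50,841,999.60 ÷ €34,149,399.60 = 1.4888; DFL = €34,149,399.60 ÷ €20,991,904.60 = 1.6268.
DCL = DOL × DFL = 1.4888 × 1.6268 = 2.4220.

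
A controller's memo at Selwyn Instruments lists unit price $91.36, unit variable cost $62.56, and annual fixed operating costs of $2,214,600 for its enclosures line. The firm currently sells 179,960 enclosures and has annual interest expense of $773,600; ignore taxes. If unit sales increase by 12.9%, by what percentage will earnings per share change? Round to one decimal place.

Total contribution margin = 179,960 × $28.80 = $5,182,848.00.
Operating income = contribution − fixed costs = $5,182,848.00 − $2,214,600 = $2,968,248.00.
Interest = $773,600.00, so EBIT − I = $2,194,648.00.
DCL = total CM / (EBIT − I) = $5,182,848.00 / $2,194,648.00 = 2.3616.
EPS therefore changes by 2.3616 × (+12.9%) = +30.5%.

+30.5%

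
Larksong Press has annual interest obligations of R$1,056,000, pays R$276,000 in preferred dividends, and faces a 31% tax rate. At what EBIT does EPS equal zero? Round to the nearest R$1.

Preferred dividends are paid after tax, so their pre-tax equivalent is R$276,000 ÷ (1 − 0.31) = R$400,000.00.
Financial break-even EBIT = interest + D_p ÷ (1 − t) = R$1,056,000 + R$400,000.00 = R$1,456,000.00.

R$1,456,000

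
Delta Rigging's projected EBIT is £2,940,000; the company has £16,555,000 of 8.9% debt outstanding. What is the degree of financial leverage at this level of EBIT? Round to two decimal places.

2.00

Annual interest charges come to £1,473,395.00.
Degree of financial leverage = EBIT / (EBIT − interest) = £2,940,000 / £1,466,605.00 = 2.0046.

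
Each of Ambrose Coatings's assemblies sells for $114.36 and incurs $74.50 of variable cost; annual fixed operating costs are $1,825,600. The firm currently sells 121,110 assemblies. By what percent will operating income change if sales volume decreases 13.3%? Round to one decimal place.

-21.4%

Total contribution margin = 121,110 × $39.86 = $4,827,444.60.
EBIT = $4,827,444.60 − $1,825,600 = $3,001,844.60.
DOL = contribution ÷ EBIT = $4,827,444.60 ÷ $3,001,844.60 = 1.6082.
%ΔEBIT = DOL × %ΔSales = 1.6082 × -13.3% = -21.4%.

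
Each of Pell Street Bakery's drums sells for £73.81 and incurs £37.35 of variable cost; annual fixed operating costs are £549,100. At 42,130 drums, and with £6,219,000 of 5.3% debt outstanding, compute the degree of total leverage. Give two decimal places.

2.34

Contribution at this volume is 42,130 × £36.46 = £1,536,059.80.
Operating income = contribution − fixed costs = £1,536,059.80 − £549,100 = £986,959.80. Interest = £329,607.00.
DOL = £1,536,059.80 ÷ £986,959.80 = 1.5564; DFL = £986,959.80 ÷ £657,352.80 = 1.5014.
DCL = DOL × DFL = 1.5564 × 1.5014 = 2.3368.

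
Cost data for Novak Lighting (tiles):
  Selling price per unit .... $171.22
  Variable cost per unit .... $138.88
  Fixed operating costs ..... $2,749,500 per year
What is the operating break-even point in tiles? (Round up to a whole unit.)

Contribution margin per unit = $171.22 − $138.88 = $32.34.
Break-even volume = fixed costs ÷ CM per unit = $2,749,500 ÷ $32.34 = 85,018.55, so 85,019 tiles.

85,019 tiles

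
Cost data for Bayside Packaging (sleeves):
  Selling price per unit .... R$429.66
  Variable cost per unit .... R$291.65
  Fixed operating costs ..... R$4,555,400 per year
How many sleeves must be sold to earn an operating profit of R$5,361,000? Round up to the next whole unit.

Contribution margin per unit = R$429.66 − R$291.65 = R$138.01.
Units = (FC + target) / CM = (R$4,555,400 + R$5,361,000) / R$138.01 = 71,852.76, so 71,853 sleeves.

71,853 sleeves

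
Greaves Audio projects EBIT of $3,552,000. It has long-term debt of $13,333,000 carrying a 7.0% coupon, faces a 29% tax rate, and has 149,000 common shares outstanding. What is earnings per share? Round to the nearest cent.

Pre-tax income = $3,552,000 − $933,310.00 = $2,618,690.00.
After tax at 29%: net income = $2,618,690.00 × 0.71 = $1,859,269.90.
EPS = $1,859,269.90 ÷ 149,000 = $12.48.

$12.48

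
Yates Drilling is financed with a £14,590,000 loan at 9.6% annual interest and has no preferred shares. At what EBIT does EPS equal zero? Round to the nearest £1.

Annual interest = 9.6% × £14,590,000 = £1,400,640.00.
Without preferred stock the financial break-even is simply EBIT = interest = £1,400,640.00.

£1,400,640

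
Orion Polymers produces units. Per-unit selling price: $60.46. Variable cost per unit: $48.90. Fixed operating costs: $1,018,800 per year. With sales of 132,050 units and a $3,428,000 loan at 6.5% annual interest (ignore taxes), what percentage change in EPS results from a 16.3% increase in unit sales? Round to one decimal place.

+87.3%

Contribution at this volume is 132,050 × $11.56 = $1,526,498.00.
EBIT = $1,526,498.00 − $1,018,800 = $507,698.00.
Interest = $222,820.00, so EBIT − I = $284,878.00.
DCL = total CM / (EBIT − I) = $1,526,498.00 / $284,878.00 = 5.3584.
%ΔEPS = DCL × %ΔSales = 5.3584 × +16.3% = +87.3%.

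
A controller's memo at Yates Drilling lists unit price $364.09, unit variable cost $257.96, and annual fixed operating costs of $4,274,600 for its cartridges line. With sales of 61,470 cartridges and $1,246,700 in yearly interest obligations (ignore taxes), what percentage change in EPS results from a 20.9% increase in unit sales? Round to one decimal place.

At 61,470 units, contribution = 61,470 × $106.13 = $6,523,811.10.
Subtracting fixed costs: EBIT = $6,523,811.10 − $4,274,600 = $2,249,211.10.
After interest of $1,246,700.00, pre-tax earnings = $1,002,511.10.
Degree of combined leverage = contribution ÷ (EBIT − I) = $6,523,811.10 ÷ $1,002,511.10 = 6.5075.
%ΔEPS = DCL × %ΔSales = 6.5075 × +20.9% = +136.0%.

+136.0%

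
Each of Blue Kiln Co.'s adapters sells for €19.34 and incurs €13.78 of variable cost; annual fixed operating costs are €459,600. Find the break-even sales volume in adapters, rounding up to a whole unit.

Contribution margin per unit = €19.34 − €13.78 = €5.56.
Break-even volume = fixed costs ÷ CM per unit = €459,600 ÷ €5.56 = 82,661.87, so 82,662 adapters.

82,662 adapters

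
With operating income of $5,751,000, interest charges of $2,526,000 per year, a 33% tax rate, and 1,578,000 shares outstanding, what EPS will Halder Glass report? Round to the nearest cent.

$1.37

Interest = $2,526,000.00, so EBT = $5,751,000 − $2,526,000.00 = $3,225,000.00.
Net income = $3,225,000.00 × (1 − 0.33) = $2,160,750.00.
Per share: $2,160,750.00 / 1,578,000 shares = $1.37.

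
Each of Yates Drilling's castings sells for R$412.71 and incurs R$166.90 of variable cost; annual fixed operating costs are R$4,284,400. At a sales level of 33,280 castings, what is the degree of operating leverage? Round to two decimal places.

2.10

Total contribution margin = 33,280 × R$245.81 = R$8,180,556.80.
EBIT = R$8,180,556.80 − R$4,284,400 = R$3,896,156.80.
DOL = contribution ÷ EBIT = R$8,180,556.80 ÷ R$3,896,156.80 = 2.0996.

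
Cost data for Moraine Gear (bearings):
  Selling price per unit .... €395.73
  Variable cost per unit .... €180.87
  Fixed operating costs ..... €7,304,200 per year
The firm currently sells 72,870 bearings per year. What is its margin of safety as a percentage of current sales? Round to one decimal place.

53.3%

Each unit contributes €395.73 − €180.87 = €214.86. Break-even units = €7,304,200 ÷ €214.86 = 33,995.16; break-even revenue = 33,995.16 × €395.73 = €13,452,904.52.
Current sales = 72,870 × €395.73 = €28,836,845.10.
Margin of safety = (€28,836,845.10 − €13,452,904.52) ÷ €28,836,845.10 = 53.3%.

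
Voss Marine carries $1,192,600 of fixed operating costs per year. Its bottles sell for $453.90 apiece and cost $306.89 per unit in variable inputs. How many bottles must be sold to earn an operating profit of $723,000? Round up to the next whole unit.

13,031 bottles

Unit CM = price − variable cost = $453.90 − $306.89 = $147.01.
Units = (FC + target) / CM = ($1,192,600 + $723,000) / $147.01 = 13,030.41, so 13,031 bottles.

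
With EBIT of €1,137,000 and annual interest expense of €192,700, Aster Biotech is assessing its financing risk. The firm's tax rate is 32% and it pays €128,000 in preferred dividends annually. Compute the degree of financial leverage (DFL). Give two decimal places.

Annual interest charges come to €192,700.00.
Pre-tax preferred-dividend burden = €128,000 ÷ (1 − 0.32) = €188,235.29.
DFL = EBIT ÷ [EBIT − I − D_p/(1−t)] = €1,137,000 ÷ [€1,137,000 − €192,700.00 − €188,235.29] = €1,137,000 ÷ €756,064.71 = 1.5038.

1.50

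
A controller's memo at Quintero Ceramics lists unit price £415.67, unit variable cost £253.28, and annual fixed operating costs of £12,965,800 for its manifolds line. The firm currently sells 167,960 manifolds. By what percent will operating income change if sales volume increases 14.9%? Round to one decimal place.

At 167,960 units, contribution = 167,960 × £162.39 = £27,275,024.40.
Subtracting fixed costs: EBIT = £27,275,024.40 − £12,965,800 = £14,309,224.40.
Degree of operating leverage = £27,275,024.40 / £14,309,224.40 = 1.9061.
Operating income changes by 1.9061 × +14.9% = +28.4%.

+28.4%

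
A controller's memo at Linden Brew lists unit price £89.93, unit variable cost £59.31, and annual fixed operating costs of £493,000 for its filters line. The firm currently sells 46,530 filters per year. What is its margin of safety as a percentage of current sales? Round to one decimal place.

Unit CM = price − variable cost = £89.93 − £59.31 = £30.62. Break-even units = £493,000 ÷ £30.62 = 16,100.59; break-even revenue = 16,100.59 × £89.93 = £1,447,925.87.
Actual sales revenue = 46,530 × £89.93 = £4,184,442.90.
Margin of safety = (£4,184,442.90 − £1,447,925.87) ÷ £4,184,442.90 = 65.4%.

65.4%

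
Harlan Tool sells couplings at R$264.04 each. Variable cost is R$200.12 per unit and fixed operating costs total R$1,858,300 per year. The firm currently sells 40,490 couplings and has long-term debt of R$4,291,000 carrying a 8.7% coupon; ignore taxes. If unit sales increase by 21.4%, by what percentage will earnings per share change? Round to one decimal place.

+155.4%

At 40,490 units, contribution = 40,490 × R$63.92 = R$2,588,120.80.
Operating income = contribution − fixed costs = R$2,588,120.80 − R$1,858,300 = R$729,820.80.
Interest = R$373,317.00, so EBIT − I = R$356,503.80.
Degree of combined leverage = contribution ÷ (EBIT − I) = R$2,588,120.80 ÷ R$356,503.80 = 7.2597.
EPS therefore changes by 7.2597 × (+21.4%) = +155.4%.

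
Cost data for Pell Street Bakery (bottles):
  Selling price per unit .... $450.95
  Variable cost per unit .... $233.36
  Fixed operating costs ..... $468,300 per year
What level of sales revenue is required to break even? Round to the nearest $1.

$970,540

CM per unit = $450.95 − $233.36 = $217.59; CM ratio = $217.59 / $450.95 = 0.4825.
Break-even sales = FC ÷ CM ratio = $468,300 × $450.95 / $217.59 = $970,540.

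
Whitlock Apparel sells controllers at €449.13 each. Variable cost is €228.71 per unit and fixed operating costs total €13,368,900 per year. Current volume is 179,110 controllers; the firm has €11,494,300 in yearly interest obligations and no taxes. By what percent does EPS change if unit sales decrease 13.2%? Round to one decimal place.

At 179,110 units, contribution = 179,110 × €220.42 = €39,479,426.20.
Subtracting fixed costs: EBIT = €39,479,426.20 − €13,368,900 = €26,110,526.20.
After interest of €11,494,300.00, pre-tax earnings = €14,616,226.20.
Degree of combined leverage = contribution ÷ (EBIT − I) = €39,479,426.20 ÷ €14,616,226.20 = 2.7011.
%ΔEPS = DCL × %ΔSales = 2.7011 × -13.2% = -35.7%.

-35.7%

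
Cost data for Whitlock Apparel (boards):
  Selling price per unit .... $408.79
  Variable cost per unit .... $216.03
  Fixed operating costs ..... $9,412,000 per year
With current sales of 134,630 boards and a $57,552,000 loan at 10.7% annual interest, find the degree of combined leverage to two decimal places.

2.50

Contribution at this volume is 134,630 × $192.76 = $25,951,278.80.
Operating income = contribution − fixed costs = $25,951,278.80 − $9,412,000 = $16,539,278.80. Interest = $6,158,064.00.
DOL = $25,951,278.80 ÷ $16,539,278.80 = 1.5691; DFL = $16,539,278.80 ÷ $10,381,214.80 = 1.5932.
DCL = DOL × DFL = 1.5691 × 1.5932 = 2.4999.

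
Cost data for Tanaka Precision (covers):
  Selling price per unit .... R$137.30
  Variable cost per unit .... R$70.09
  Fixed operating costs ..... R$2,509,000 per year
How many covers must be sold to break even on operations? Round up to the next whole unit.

Each unit contributes R$137.30 − R$70.09 = R$67.21.
Units to break even: R$2,509,000 ÷ R$67.21 = 37,330.75, rounded up to 37,331.

37,331 covers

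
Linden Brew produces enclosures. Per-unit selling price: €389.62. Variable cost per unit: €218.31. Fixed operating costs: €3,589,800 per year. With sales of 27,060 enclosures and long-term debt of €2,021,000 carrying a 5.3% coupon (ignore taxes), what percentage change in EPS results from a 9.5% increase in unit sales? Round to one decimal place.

+46.9%

Total contribution margin = 27,060 × €171.31 = €4,635,648.60.
Operating income = contribution − fixed costs = €4,635,648.60 − €3,589,800 = €1,045,848.60.
After interest of €107,113.00, pre-tax earnings = €938,735.60.
Degree of combined leverage = contribution ÷ (EBIT − I) = €4,635,648.60 ÷ €938,735.60 = 4.9382.
%ΔEPS = DCL × %ΔSales = 4.9382 × +9.5% = +46.9%.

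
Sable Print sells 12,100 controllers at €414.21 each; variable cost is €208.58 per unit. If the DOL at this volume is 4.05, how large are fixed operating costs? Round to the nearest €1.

€1,873,772

Contribution at this volume is 12,100 × €205.63 = €2,488,123.00.
DOL = contribution / EBIT, so EBIT = €2,488,123.00 / 4.05 = €614,351.36.
Fixed costs = CM − EBIT = €2,488,123.00 − €614,351.36 = €1,873,772.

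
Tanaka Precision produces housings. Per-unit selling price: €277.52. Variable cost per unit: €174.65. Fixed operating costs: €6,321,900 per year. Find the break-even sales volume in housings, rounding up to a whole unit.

Unit CM = price − variable cost = €277.52 − €174.65 = €102.87.
Units to break even: €6,321,900 ÷ €102.87 = 61,455.23, rounded up to 61,456.

61,456 housings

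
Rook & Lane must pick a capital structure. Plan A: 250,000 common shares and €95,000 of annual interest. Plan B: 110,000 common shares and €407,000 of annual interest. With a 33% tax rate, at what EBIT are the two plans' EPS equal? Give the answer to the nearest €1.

At indifference, (EBIT − 95,000)(1 − t)/250,000 = (EBIT − 407,000)(1 − t)/110,000.
Cancelling (1 − t) and cross-multiplying: 110,000·(EBIT − 95,000) = 250,000·(EBIT − 407,000).
Solving, EBIT = (407,000·250,000 − 95,000·110,000) / (250,000 − 110,000) = 91,300,000,000 / 140,000 = 652,142.86.

€652,143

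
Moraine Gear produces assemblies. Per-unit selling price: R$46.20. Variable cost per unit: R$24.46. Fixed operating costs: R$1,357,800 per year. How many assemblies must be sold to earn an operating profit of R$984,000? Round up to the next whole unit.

Contribution margin per unit = R$46.20 − R$24.46 = R$21.74.
Required volume = (fixed costs + target profit) ÷ CM = (R$1,357,800 + R$984,000) ÷ R$21.74 = 107,718.49, so 107,719 assemblies.

107,719 assemblies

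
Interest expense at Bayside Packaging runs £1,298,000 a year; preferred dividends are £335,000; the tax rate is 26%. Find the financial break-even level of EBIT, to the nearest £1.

Preferred dividends are paid after tax, so their pre-tax equivalent is £335,000 ÷ (1 − 0.26) = £452,702.70.
Financial break-even EBIT = interest + D_p ÷ (1 − t) = £1,298,000 + £452,702.70 = £1,750,702.70.

£1,750,703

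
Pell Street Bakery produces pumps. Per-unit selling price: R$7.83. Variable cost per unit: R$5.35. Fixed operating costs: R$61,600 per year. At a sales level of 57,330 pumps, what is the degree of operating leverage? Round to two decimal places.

1.76

At 57,330 units, contribution = 57,330 × R$2.48 = R$142,178.40.
EBIT = R$142,178.40 − R$61,600 = R$80,578.40.
DOL = contribution ÷ EBIT = R$142,178.40 ÷ R$80,578.40 = 1.7645.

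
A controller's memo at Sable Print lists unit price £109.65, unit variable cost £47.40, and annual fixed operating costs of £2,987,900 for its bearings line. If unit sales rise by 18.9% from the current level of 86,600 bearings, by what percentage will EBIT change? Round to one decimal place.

Total contribution margin = 86,600 × £62.25 = £5,390,850.00.
EBIT = £5,390,850.00 − £2,987,900 = £2,402,950.00.
Degree of operating leverage = £5,390,850.00 / £2,402,950.00 = 2.2434.
%ΔEBIT = DOL × %ΔSales = 2.2434 × +18.9% = +42.4%.

+42.4%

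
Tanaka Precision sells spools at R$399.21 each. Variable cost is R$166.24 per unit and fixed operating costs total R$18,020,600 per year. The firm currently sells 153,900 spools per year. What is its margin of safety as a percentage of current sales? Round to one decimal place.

49.7%

Contribution margin per unit = R$399.21 − R$166.24 = R$232.97. Break-even units = R$18,020,600 ÷ R$232.97 = 77,351.59; break-even revenue = 77,351.59 × R$399.21 = R$30,879,528.38.
Actual sales revenue = 153,900 × R$399.21 = R$61,438,419.00.
Margin of safety = (R$61,438,419.00 − R$30,879,528.38) ÷ R$61,438,419.00 = 49.7%.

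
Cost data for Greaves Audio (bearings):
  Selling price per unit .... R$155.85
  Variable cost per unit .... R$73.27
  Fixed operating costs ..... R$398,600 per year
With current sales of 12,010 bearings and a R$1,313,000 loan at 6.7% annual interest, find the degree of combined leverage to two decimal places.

Contribution at this volume is 12,010 × R$82.58 = R$991,785.80.
EBIT = R$991,785.80 − R$398,600 = R$593,185.80. Interest = R$87,971.00.
DOL = R$991,785.80 ÷ R$593,185.80 = 1.6720; DFL = R$593,185.80 ÷ R$505,214.80 = 1.1741.
DCL = DOL × DFL = 1.6720 × 1.1741 = 1.9631.

1.96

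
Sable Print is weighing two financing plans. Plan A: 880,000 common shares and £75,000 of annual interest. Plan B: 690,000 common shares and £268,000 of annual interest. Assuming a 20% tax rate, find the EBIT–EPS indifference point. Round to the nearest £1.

£968,895

At indifference, (EBIT − 75,000)(1 − t)/880,000 = (EBIT − 268,000)(1 − t)/690,000.
The (1 − t) factor cancels: (EBIT − 75,000) × 690,000 = (EBIT − 268,000) × 880,000.
Solving, EBIT = (268,000·880,000 − 75,000·690,000) / (880,000 − 690,000) = 184,090,000,000 / 190,000 = 968,894.74.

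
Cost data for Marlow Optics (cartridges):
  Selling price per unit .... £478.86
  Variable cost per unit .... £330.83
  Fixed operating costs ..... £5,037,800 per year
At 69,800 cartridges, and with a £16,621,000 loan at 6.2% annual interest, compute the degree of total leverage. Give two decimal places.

Contribution at this volume is 69,800 × £148.03 = £10,332,494.00.
Operating income = contribution − fixed costs = £10,332,494.00 − £5,037,800 = £5,294,694.00. Interest = £1,030,502.00, so EBIT − I = £4,264,192.00.
DCL = contribution ÷ (EBIT − I) = £10,332,494.00 ÷ £4,264,192.00 = 2.4231.

2.42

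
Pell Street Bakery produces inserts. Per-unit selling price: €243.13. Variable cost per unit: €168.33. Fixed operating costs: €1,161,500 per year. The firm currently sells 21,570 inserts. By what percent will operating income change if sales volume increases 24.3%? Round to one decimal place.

Contribution at this volume is 21,570 × €74.80 = €1,613,436.00.
EBIT = €1,613,436.00 − €1,161,500 = €451,936.00.
Degree of operating leverage = €1,613,436.00 / €451,936.00 = 3.5701.
So EBIT moves 3.5701 × (+24.3%) = +86.8%.

+86.8%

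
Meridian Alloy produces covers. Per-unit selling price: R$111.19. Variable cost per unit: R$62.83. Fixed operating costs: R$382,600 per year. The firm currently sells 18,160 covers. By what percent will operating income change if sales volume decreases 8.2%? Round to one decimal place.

-14.5%

Total contribution margin = 18,160 × R$48.36 = R$878,217.60.
EBIT = R$878,217.60 − R$382,600 = R$495,617.60.
So DOL = total CM / EBIT = R$878,217.60 / R$495,617.60 = 1.7720.
So EBIT moves 1.7720 × (-8.2%) = -14.5%.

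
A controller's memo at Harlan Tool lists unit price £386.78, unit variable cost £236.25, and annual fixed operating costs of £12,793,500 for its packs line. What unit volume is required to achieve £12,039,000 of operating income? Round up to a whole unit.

164,968 packs

Unit CM = price − variable cost = £386.78 − £236.25 = £150.53.
Required volume = (fixed costs + target profit) ÷ CM = (£12,793,500 + £12,039,000) ÷ £150.53 = 164,967.12, so 164,968 packs.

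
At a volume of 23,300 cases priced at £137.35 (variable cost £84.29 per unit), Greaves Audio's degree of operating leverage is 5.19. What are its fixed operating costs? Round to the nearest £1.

£998,090

Contribution at this volume is 23,300 × £53.06 = £1,236,298.00.
Since DOL = CM ÷ EBIT, EBIT = £1,236,298.00 ÷ 5.19 = £238,207.71.
And FC = contribution − EBIT = £1,236,298.00 − £238,207.71 = £998,090.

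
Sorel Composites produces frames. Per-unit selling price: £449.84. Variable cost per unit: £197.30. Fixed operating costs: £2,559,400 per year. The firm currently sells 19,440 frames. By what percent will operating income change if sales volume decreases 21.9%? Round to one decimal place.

Contribution at this volume is 19,440 × £252.54 = £4,909,377.60.
Subtracting fixed costs: EBIT = £4,909,377.60 − £2,559,400 = £2,349,977.60.
DOL = contribution ÷ EBIT = £4,909,377.60 ÷ £2,349,977.60 = 2.0891.
So EBIT moves 2.0891 × (-21.9%) = -45.8%.

-45.8%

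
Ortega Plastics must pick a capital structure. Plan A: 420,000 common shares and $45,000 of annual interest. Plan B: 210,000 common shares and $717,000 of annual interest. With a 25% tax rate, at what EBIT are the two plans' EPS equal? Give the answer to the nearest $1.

$1,389,000

At indifference, (EBIT − 45,000)(1 − t)/420,000 = (EBIT − 717,000)(1 − t)/210,000.
Cancelling (1 − t) and cross-multiplying: 210,000·(EBIT − 45,000) = 420,000·(EBIT − 717,000).
EBIT × (420,000 − 210,000) = 717,000 × 420,000 − 45,000 × 210,000 = 291,690,000,000, so EBIT = 291,690,000,000 ÷ 210,000 = 1,389,000.00.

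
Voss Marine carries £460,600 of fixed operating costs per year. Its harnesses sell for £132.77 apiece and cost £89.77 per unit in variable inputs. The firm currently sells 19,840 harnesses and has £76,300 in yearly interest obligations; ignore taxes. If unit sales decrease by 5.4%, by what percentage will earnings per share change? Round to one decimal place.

-14.6%

Contribution at this volume is 19,840 × £43.00 = £853,120.00.
Operating income = contribution − fixed costs = £853,120.00 − £460,600 = £392,520.00.
Interest = £76,300.00, so EBIT − I = £316,220.00.
Degree of combined leverage = contribution ÷ (EBIT − I) = £853,120.00 ÷ £316,220.00 = 2.6979.
%ΔEPS = DCL × %ΔSales = 2.6979 × -5.4% = -14.6%.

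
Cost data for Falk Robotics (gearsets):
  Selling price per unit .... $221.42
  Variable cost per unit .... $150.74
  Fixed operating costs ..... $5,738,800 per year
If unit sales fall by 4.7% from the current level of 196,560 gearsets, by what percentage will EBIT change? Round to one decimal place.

Total contribution margin = 196,560 × $70.68 = $13,892,860.80.
EBIT = $13,892,860.80 − $5,738,800 = $8,154,060.80.
So DOL = total CM / EBIT = $13,892,860.80 / $8,154,060.80 = 1.7038.
So EBIT moves 1.7038 × (-4.7%) = -8.0%.

-8.0%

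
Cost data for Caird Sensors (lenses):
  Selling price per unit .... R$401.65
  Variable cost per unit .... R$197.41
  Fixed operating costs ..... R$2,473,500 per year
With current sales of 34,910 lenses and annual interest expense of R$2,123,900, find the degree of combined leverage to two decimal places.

Contribution at this volume is 34,910 × R$204.24 = R$7,130,018.40.
EBIT = R$7,130,018.40 − R$2,473,500 = R$4,656,518.40. Interest = R$2,123,900.00.
DOL = R$7,130,018.40 ÷ R$4,656,518.40 = 1.5312; DFL = R$4,656,518.40 ÷ R$2,532,618.40 = 1.8386.
DCL = DOL × DFL = 1.5312 × 1.8386 = 2.8153.

2.82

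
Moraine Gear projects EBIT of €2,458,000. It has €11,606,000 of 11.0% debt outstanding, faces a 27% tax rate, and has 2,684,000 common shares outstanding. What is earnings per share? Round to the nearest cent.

Interest = €1,276,660.00, so EBT = €2,458,000 − €1,276,660.00 = €1,181,340.00.
After tax at 27%: net income = €1,181,340.00 × 0.73 = €862,378.20.
EPS = €862,378.20 ÷ 2,684,000 = €0.32.

€0.32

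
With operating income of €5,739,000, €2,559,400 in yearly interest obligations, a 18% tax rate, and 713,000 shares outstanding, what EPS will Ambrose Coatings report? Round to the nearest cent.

Pre-tax income = €5,739,000 − €2,559,400.00 = €3,179,600.00.
After tax at 18%: net income = €3,179,600.00 × 0.82 = €2,607,272.00.
Per share: €2,607,272.00 / 713,000 shares = €3.66.

€3.66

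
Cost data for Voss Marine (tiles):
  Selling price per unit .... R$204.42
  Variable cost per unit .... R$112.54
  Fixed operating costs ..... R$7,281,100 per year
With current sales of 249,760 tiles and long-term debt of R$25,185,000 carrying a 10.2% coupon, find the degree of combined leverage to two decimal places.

Total contribution margin = 249,760 × R$91.88 = R$22,947,948.80.
EBIT = R$22,947,948.80 − R$7,281,100 = R$15,666,848.80. Interest = R$2,568,870.00.
DOL = R$22,947,948.80 ÷ R$15,666,848.80 = 1.4647; DFL = R$15,666,848.80 ÷ R$13,097,978.80 = 1.1961.
DCL = DOL × DFL = 1.4647 × 1.1961 = 1.7519.

1.75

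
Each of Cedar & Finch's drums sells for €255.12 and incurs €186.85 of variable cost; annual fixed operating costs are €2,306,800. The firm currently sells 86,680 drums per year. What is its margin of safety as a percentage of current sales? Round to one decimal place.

Each unit contributes €255.12 − €186.85 = €68.27. Break-even units = €2,306,800 ÷ €68.27 = 33,789.37; break-even revenue = 33,789.37 × €255.12 = €8,620,342.99.
Actual sales revenue = 86,680 × €255.12 = €22,113,801.60.
Margin of safety = (€22,113,801.60 − €8,620,342.99) ÷ €22,113,801.60 = 61.0%.

61.0%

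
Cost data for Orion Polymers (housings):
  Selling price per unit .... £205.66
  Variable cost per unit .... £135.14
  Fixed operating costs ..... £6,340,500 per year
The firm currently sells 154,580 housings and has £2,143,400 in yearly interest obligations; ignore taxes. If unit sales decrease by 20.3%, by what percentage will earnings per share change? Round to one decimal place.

Contribution at this volume is 154,580 × £70.52 = £10,900,981.60.
Subtracting fixed costs: EBIT = £10,900,981.60 − £6,340,500 = £4,560,481.60.
Interest = £2,143,400.00, so EBIT − I = £2,417,081.60.
DCL = total CM / (EBIT − I) = £10,900,981.60 / £2,417,081.60 = 4.5100.
EPS therefore changes by 4.5100 × (-20.3%) = -91.6%.

-91.6%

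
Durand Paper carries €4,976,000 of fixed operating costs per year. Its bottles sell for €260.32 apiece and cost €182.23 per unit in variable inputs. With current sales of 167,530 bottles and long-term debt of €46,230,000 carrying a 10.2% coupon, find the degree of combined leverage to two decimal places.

Total contribution margin = 167,530 × €78.09 = €13,082,417.70.
EBIT = €13,082,417.70 − €4,976,000 = €8,106,417.70. Interest = €4,715,460.00, so EBIT − I = €3,390,957.70.
Degree of total leverage = total CM / (EBIT − interest) = €13,082,417.70 / €3,390,957.70 = 3.8580.

3.86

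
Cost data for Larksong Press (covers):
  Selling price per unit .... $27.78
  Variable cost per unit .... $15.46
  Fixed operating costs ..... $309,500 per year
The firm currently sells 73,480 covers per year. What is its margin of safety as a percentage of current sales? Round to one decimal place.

Unit CM = price − variable cost = $27.78 − $15.46 = $12.32. Break-even units = $309,500 ÷ $12.32 = 25,121.75; break-even revenue = 25,121.75 × $27.78 = $697,882.31.
Current sales = 73,480 × $27.78 = $2,041,274.40.
Margin of safety = ($2,041,274.40 − $697,882.31) ÷ $2,041,274.40 = 65.8%.

65.8%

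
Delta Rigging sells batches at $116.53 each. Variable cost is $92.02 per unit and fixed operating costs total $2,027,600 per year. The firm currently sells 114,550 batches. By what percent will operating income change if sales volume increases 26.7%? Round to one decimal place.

Total contribution margin = 114,550 × $24.51 = $2,807,620.50.
Operating income = contribution − fixed costs = $2,807,620.50 − $2,027,600 = $780,020.50.
So DOL = total CM / EBIT = $2,807,620.50 / $780,020.50 = 3.5994.
So EBIT moves 3.5994 × (+26.7%) = +96.1%.

+96.1%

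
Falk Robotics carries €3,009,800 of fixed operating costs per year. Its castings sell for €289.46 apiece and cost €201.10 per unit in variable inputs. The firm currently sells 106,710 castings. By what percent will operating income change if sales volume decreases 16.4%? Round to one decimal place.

-24.1%

Total contribution margin = 106,710 × €88.36 = €9,428,895.60.
Operating income = contribution − fixed costs = €9,428,895.60 − €3,009,800 = €6,419,095.60.
So DOL = total CM / EBIT = €9,428,895.60 / €6,419,095.60 = 1.4689.
So EBIT moves 1.4689 × (-16.4%) = -24.1%.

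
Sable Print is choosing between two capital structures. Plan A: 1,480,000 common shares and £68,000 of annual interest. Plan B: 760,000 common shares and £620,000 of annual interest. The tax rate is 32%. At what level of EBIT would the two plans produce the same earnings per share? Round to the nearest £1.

£1,202,667

Set EPS_A = EPS_B: (EBIT − £68,000)(1 − 0.32) ÷ 1,480,000 = (EBIT − £620,000)(1 − 0.32) ÷ 760,000.
The (1 − t) factor cancels: (EBIT − 68,000) × 760,000 = (EBIT − 620,000) × 1,480,000.
Solving, EBIT = (620,000·1,480,000 − 68,000·760,000) / (1,480,000 − 760,000) = 865,920,000,000 / 720,000 = 1,202,666.67.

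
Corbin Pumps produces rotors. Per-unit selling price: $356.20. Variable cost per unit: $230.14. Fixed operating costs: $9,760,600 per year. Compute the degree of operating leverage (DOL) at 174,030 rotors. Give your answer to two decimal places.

At 174,030 units, contribution = 174,030 × $126.06 = $21,938,221.80.
EBIT = $21,938,221.80 − $9,760,600 = $12,177,621.80.
DOL = contribution ÷ EBIT = $21,938,221.80 ÷ $12,177,621.80 = 1.8015.

1.80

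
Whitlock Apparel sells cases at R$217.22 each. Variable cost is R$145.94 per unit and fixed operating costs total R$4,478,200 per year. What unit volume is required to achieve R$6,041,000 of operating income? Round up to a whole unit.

Contribution margin per unit = R$217.22 − R$145.94 = R$71.28.
Units = (FC + target) / CM = (R$4,478,200 + R$6,041,000) / R$71.28 = 147,575.76, so 147,576 cases.

147,576 cases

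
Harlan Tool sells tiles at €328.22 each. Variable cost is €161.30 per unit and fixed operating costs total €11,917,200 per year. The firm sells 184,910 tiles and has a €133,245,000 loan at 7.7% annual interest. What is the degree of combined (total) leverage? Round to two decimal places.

3.55

Total contribution margin = 184,910 × €166.92 = €30,865,177.20.
EBIT = €30,865,177.20 − €11,917,200 = €18,947,977.20. Interest = €10,259,865.00, so EBIT − I = €8,688,112.20.
Degree of total leverage = total CM / (EBIT − interest) = €30,865,177.20 / €8,688,112.20 = 3.5526.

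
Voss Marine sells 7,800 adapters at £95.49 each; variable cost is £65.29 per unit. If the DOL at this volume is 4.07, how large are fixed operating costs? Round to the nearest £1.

£177,683

Total contribution margin = 7,800 × £30.20 = £235,560.00.
Since DOL = CM ÷ EBIT, EBIT = £235,560.00 ÷ 4.07 = £57,877.15.
Fixed costs = CM − EBIT = £235,560.00 − £57,877.15 = £177,683.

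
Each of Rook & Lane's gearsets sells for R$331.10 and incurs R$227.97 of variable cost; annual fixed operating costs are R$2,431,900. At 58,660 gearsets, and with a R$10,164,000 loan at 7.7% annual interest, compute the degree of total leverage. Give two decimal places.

Contribution at this volume is 58,660 × R$103.13 = R$6,049,605.80.
Subtracting fixed costs: EBIT = R$6,049,605.80 − R$2,431,900 = R$3,617,705.80. Interest = R$782,628.00, so EBIT − I = R$2,835,077.80.
Degree of total leverage = total CM / (EBIT − interest) = R$6,049,605.80 / R$2,835,077.80 = 2.1338.

2.13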